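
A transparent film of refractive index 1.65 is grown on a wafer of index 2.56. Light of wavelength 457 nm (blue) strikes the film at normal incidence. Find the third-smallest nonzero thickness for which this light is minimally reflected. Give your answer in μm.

At the upper boundary (n = 1.0 to n = 1.65) the reflected ray undergoes a half-wave phase shift.
At the lower boundary (n = 1.65 to n = 2.56) the reflected ray undergoes a half-wave phase shift.
Net: no relative phase inversion (both shifts match).
So the condition for destructive reflection is 2 n t = (m + ½) λ.
The third-smallest nonzero thickness corresponds to m = 2: t = (m + ½) λ / (2 n) = 2.50 × 457 / (2 × 1.65) = 346 nm.

0.346 μm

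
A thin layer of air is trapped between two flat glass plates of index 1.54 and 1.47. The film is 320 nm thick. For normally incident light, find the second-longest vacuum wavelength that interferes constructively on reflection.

427 nm

At the upper boundary (n = 1.54 to n = 1.0) the reflected ray undergoes no phase shift.
At the lower boundary (n = 1.0 to n = 1.47) the reflected ray undergoes a half-wave phase shift.
Exactly one π shift → a net half-wave offset.
So the condition for constructive reflection is 2 n t = (m + ½) λ.
λ = 2 n t / (m + ½). The second-longest wavelength is m = 1: λ = 2 × 1.0 × 320 / 1.50 = 427 nm.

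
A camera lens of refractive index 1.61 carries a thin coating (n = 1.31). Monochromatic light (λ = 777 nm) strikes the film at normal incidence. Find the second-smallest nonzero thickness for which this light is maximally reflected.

Ray reflecting at the top interface goes from n = 1.0 toward n = 1.31: a half-wave phase shift.
Bottom surface (1.31 → 1.61): reflection off a higher-index medium gives a half-wave phase shift.
The two reflections carry the same phase change, so no net offset.
So the condition for constructive reflection is 2 n t = m λ.
The second-smallest nonzero thickness corresponds to m = 2: t = m λ / (2 n) = 2.00 × 777 / (2 × 1.31) = 593 nm.

593 nm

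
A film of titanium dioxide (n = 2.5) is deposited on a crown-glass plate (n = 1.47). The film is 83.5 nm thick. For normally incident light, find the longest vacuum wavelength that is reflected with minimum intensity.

418 nm

Top surface (1.0 → 2.5): reflection off a higher-index medium gives a half-wave phase shift.
Bottom surface (2.5 → 1.47): reflection off a lower-index medium gives no phase shift.
Net: one phase inversion between the two reflected rays.
So the condition for destructive reflection is 2 n t = m λ.
λ = 2 n t / m. The longest wavelength is m = 1: λ = 2 × 2.5 × 83.5 / 1.00 = 418 nm.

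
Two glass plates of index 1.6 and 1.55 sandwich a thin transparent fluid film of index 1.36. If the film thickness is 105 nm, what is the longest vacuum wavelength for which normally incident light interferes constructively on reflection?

571 nm

Top surface (1.6 → 1.36): reflection off a lower-index medium gives no phase shift.
Ray reflecting at the bottom interface goes from n = 1.36 toward n = 1.55: a half-wave phase shift.
Exactly one π shift → a net half-wave offset.
For strong reflection here: 2 n t = (m + ½) λ.
λ = 2 n t / (m + ½). The longest wavelength is m = 0: λ = 2 × 1.36 × 105 / 0.500 = 571 nm.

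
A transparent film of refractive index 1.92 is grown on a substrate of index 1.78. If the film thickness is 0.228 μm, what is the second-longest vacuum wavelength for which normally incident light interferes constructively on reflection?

At the upper boundary (n = 1.0 to n = 1.92) the reflected ray undergoes a half-wave phase shift.
Bottom surface (1.92 → 1.78): reflection off a lower-index medium gives no phase shift.
Net: one phase inversion between the two reflected rays.
For maximum reflection here: 2 n t = (m + ½) λ.
λ = 2 n t / (m + ½). The second-longest wavelength is m = 1: λ = 2 × 1.92 × 228 / 1.50 = 584 nm.

584 nm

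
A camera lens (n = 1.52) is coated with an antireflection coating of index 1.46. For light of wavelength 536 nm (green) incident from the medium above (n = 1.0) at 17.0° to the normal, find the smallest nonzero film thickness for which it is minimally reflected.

Top surface (1.0 → 1.46): reflection off a higher-index medium gives a half-wave phase shift.
Ray reflecting at the bottom interface goes from n = 1.46 toward n = 1.52: a half-wave phase shift.
Zero or two π shifts → no net half-wave offset.
So the condition for destructive reflection is 2 n t cos θ_r = (m + ½) λ.
Snell's law: 1.0 sin 17.0° = 1.46 sin θ_r → sin θ_r = 0.200, cos θ_r = 0.980.
Minimum at m = 0: t = λ / (4 n cos θ_r) = 536 / (4 × 1.46 × 0.980) = 93.7 nm.

93.7 nm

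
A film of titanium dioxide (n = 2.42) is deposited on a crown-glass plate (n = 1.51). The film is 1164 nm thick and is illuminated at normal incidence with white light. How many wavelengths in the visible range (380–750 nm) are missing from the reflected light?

Ray reflecting at the top interface goes from n = 1.0 toward n = 2.42: a half-wave phase shift.
At the lower boundary (n = 2.42 to n = 1.51) the reflected ray undergoes no phase shift.
Exactly one π shift → a net half-wave offset.
With one net inversion, destructive interference in reflection requires 2 n t = m λ.
λ = 2 n t / m = 5634 / m nm.
m=7: 805 nm (IR); m=8: 704 nm (visible); m=9: 626 nm (visible); m=10: 563 nm (visible); m=11: 512 nm (visible); m=12: 469 nm (visible); m=13: 433 nm (visible); m=14: 402 nm (visible); m=15: 376 nm (UV).

7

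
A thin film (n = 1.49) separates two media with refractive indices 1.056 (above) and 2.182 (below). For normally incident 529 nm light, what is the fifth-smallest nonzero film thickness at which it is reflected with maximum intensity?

Top surface (1.056 → 1.49): reflection off a higher-index medium gives a half-wave phase shift.
Bottom surface (1.49 → 2.182): reflection off a higher-index medium gives a half-wave phase shift.
Zero or two π shifts → no net half-wave offset.
For bright reflection here: 2 n t = m λ.
The fifth-smallest nonzero thickness corresponds to m = 5: t = m λ / (2 n) = 5.00 × 529 / (2 × 1.49) = 888 nm.

888 nm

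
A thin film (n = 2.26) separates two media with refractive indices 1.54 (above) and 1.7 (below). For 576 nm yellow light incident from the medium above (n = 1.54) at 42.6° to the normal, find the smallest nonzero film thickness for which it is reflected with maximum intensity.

At the upper boundary (n = 1.54 to n = 2.26) the reflected ray undergoes a half-wave phase shift.
Ray reflecting at the bottom interface goes from n = 2.26 toward n = 1.7: no phase shift.
Net: one phase inversion between the two reflected rays.
For bright reflection here: 2 n t cos θ_r = (m + ½) λ.
Snell's law: 1.54 sin 42.6° = 2.26 sin θ_r → sin θ_r = 0.461, cos θ_r = 0.887.
Minimum at m = 0: t = λ / (4 n cos θ_r) = 576 / (4 × 2.26 × 0.887) = 71.8 nm.

71.8 nm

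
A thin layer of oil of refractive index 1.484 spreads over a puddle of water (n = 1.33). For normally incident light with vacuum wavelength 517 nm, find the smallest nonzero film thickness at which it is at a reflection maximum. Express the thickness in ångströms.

871 Å

Top surface (1.0 → 1.484): reflection off a higher-index medium gives a half-wave phase shift.
Ray reflecting at the bottom interface goes from n = 1.484 toward n = 1.33: no phase shift.
Exactly one π shift → a net half-wave offset.
For maximum reflection here: 2 n t = (m + ½) λ.
Minimum at m = 0: t = λ / (4 n) = 517 / (4 × 1.484) = 87.1 nm.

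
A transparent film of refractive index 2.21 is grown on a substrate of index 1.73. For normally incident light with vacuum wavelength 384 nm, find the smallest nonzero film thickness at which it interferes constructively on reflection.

At the upper boundary (n = 1.0 to n = 2.21) the reflected ray undergoes a half-wave phase shift.
Bottom surface (2.21 → 1.73): reflection off a lower-index medium gives no phase shift.
Net: one phase inversion between the two reflected rays.
With one net inversion, constructive interference in reflection requires 2 n t = (m + ½) λ.
Minimum at m = 0: t = λ / (4 n) = 384 / (4 × 2.21) = 43.4 nm.

43.4 nm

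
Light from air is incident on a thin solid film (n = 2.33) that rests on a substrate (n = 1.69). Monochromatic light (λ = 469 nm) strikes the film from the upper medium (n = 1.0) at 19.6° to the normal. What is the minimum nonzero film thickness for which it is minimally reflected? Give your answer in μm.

0.102 μm

Ray reflecting at the top interface goes from n = 1.0 toward n = 2.33: a half-wave phase shift.
At the lower boundary (n = 2.33 to n = 1.69) the reflected ray undergoes no phase shift.
Exactly one π shift → a net half-wave offset.
With one net inversion, destructive interference in reflection requires 2 n t cos θ_r = m λ.
Snell's law: 1.0 sin 19.6° = 2.33 sin θ_r → sin θ_r = 0.144, cos θ_r = 0.990.
Minimum nonzero at m = 1: t = λ / (2 n cos θ_r) = 469 / (2 × 2.33 × 0.990) = 102 nm.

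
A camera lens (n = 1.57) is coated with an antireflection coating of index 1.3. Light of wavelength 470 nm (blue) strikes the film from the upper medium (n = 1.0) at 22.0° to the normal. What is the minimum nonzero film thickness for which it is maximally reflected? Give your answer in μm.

0.189 μm

Ray reflecting at the top interface goes from n = 1.0 toward n = 1.3: a half-wave phase shift.
Ray reflecting at the bottom interface goes from n = 1.3 toward n = 1.57: a half-wave phase shift.
Net: no relative phase inversion (both shifts match).
With no net inversion, constructive interference in reflection requires 2 n t cos θ_r = m λ.
Snell's law: 1.0 sin 22.0° = 1.3 sin θ_r → sin θ_r = 0.288, cos θ_r = 0.958.
Minimum nonzero at m = 1: t = λ / (2 n cos θ_r) = 470 / (2 × 1.3 × 0.958) = 189 nm.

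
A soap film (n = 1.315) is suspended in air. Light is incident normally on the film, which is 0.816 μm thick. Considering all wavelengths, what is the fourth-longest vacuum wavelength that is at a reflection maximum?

Top surface (1.0 → 1.315): reflection off a higher-index medium gives a half-wave phase shift.
Bottom surface (1.315 → 1.0): reflection off a lower-index medium gives no phase shift.
The two reflections differ by half a wavelength.
With one net inversion, constructive interference in reflection requires 2 n t = (m + ½) λ.
λ = 2 n t / (m + ½). The fourth-longest wavelength is m = 3: λ = 2 × 1.315 × 816 / 3.50 = 613 nm.

613 nm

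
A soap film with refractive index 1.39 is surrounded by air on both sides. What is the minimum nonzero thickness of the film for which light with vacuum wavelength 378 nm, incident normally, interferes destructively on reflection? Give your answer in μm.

Ray reflecting at the top interface goes from n = 1.0 toward n = 1.39: a half-wave phase shift.
Bottom surface (1.39 → 1.0): reflection off a lower-index medium gives no phase shift.
The two reflections differ by half a wavelength.
For minimum reflection here: 2 n t = m λ.
Minimum nonzero at m = 1: t = λ / (2 n) = 378 / (2 × 1.39) = 136 nm.

0.136 μm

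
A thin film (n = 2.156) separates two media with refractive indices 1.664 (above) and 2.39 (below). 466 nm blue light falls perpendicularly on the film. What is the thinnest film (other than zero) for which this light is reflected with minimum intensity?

Ray reflecting at the top interface goes from n = 1.664 toward n = 2.156: a half-wave phase shift.
At the lower boundary (n = 2.156 to n = 2.39) the reflected ray undergoes a half-wave phase shift.
Zero or two π shifts → no net half-wave offset.
So the condition for destructive reflection is 2 n t = (m + ½) λ.
Minimum at m = 0: t = λ / (4 n) = 466 / (4 × 2.156) = 54.0 nm.

54.0 nm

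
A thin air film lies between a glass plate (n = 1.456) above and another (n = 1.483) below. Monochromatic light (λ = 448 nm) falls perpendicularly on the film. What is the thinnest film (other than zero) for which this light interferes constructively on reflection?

At the upper boundary (n = 1.456 to n = 1.0) the reflected ray undergoes no phase shift.
Ray reflecting at the bottom interface goes from n = 1.0 toward n = 1.483: a half-wave phase shift.
Exactly one π shift → a net half-wave offset.
With one net inversion, constructive interference in reflection requires 2 n t = (m + ½) λ.
Minimum at m = 0: t = λ / (4 n) = 448 / (4 × 1.0) = 112 nm.

112 nm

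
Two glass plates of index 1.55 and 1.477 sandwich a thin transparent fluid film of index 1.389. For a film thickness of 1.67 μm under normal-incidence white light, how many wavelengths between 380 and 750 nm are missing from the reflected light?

6

At the upper boundary (n = 1.55 to n = 1.389) the reflected ray undergoes no phase shift.
Bottom surface (1.389 → 1.477): reflection off a higher-index medium gives a half-wave phase shift.
The two reflections differ by half a wavelength.
With one net inversion, destructive interference in reflection requires 2 n t = m λ.
λ = 2 n t / m = 4639 / m nm.
m=6: 773 nm (IR); m=7: 663 nm (visible); m=8: 580 nm (visible); m=9: 515 nm (visible); m=10: 464 nm (visible); m=11: 422 nm (visible); m=12: 387 nm (visible); m=13: 357 nm (UV).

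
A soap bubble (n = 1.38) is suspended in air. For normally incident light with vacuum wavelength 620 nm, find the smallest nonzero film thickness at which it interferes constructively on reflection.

112 nm

Ray reflecting at the top interface goes from n = 1.0 toward n = 1.38: a half-wave phase shift.
Ray reflecting at the bottom interface goes from n = 1.38 toward n = 1.0: no phase shift.
The two reflections differ by half a wavelength.
So the condition for constructive reflection is 2 n t = (m + ½) λ.
Minimum at m = 0: t = λ / (4 n) = 620 / (4 × 1.38) = 112 nm.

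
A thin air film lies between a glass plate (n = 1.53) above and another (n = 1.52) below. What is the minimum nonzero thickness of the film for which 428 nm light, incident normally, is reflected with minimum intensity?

At the upper boundary (n = 1.53 to n = 1.0) the reflected ray undergoes no phase shift.
Ray reflecting at the bottom interface goes from n = 1.0 toward n = 1.52: a half-wave phase shift.
Exactly one π shift → a net half-wave offset.
With one net inversion, destructive interference in reflection requires 2 n t = m λ.
Minimum nonzero at m = 1: t = λ / (2 n) = 428 / (2 × 1.0) = 214 nm.

214 nm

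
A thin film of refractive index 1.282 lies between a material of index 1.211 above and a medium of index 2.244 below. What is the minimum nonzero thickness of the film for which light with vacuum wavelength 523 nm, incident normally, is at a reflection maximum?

204 nm

Top surface (1.211 → 1.282): reflection off a higher-index medium gives a half-wave phase shift.
Bottom surface (1.282 → 2.244): reflection off a higher-index medium gives a half-wave phase shift.
Zero or two π shifts → no net half-wave offset.
For bright reflection here: 2 n t = m λ.
Minimum nonzero at m = 1: t = λ / (2 n) = 523 / (2 × 1.282) = 204 nm.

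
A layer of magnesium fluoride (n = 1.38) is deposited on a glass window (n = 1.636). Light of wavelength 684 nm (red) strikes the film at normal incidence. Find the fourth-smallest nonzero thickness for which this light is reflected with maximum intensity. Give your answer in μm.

At the upper boundary (n = 1.0 to n = 1.38) the reflected ray undergoes a half-wave phase shift.
Bottom surface (1.38 → 1.636): reflection off a higher-index medium gives a half-wave phase shift.
Zero or two π shifts → no net half-wave offset.
For bright reflection here: 2 n t = m λ.
The fourth-smallest nonzero thickness corresponds to m = 4: t = m λ / (2 n) = 4.00 × 684 / (2 × 1.38) = 991 nm.

0.991 μm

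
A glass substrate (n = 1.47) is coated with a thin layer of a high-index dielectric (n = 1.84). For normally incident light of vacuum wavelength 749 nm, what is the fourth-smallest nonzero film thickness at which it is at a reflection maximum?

712 nm

Top surface (1.0 → 1.84): reflection off a higher-index medium gives a half-wave phase shift.
At the lower boundary (n = 1.84 to n = 1.47) the reflected ray undergoes no phase shift.
Exactly one π shift → a net half-wave offset.
So the condition for constructive reflection is 2 n t = (m + ½) λ.
The fourth-smallest nonzero thickness corresponds to m = 3: t = (m + ½) λ / (2 n) = 3.50 × 749 / (2 × 1.84) = 712 nm.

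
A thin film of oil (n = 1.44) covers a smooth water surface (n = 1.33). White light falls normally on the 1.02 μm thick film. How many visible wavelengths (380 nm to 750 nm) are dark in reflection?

4

Ray reflecting at the top interface goes from n = 1.0 toward n = 1.44: a half-wave phase shift.
At the lower boundary (n = 1.44 to n = 1.33) the reflected ray undergoes no phase shift.
Net: one phase inversion between the two reflected rays.
With one net inversion, destructive interference in reflection requires 2 n t = m λ.
λ = 2 n t / m = 2938 / m nm.
m=3: 979 nm (IR); m=4: 734 nm (visible); m=5: 588 nm (visible); m=6: 490 nm (visible); m=7: 420 nm (visible); m=8: 367 nm (UV).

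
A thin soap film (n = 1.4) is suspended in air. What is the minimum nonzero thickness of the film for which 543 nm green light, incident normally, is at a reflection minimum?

Ray reflecting at the top interface goes from n = 1.0 toward n = 1.4: a half-wave phase shift.
At the lower boundary (n = 1.4 to n = 1.0) the reflected ray undergoes no phase shift.
The two reflections differ by half a wavelength.
For dark reflection here: 2 n t = m λ.
Minimum nonzero at m = 1: t = λ / (2 n) = 543 / (2 × 1.4) = 194 nm.

194 nm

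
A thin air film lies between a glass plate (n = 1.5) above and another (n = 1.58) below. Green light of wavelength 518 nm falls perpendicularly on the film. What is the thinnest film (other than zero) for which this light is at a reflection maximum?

At the upper boundary (n = 1.5 to n = 1.0) the reflected ray undergoes no phase shift.
At the lower boundary (n = 1.0 to n = 1.58) the reflected ray undergoes a half-wave phase shift.
Exactly one π shift → a net half-wave offset.
With one net inversion, constructive interference in reflection requires 2 n t = (m + ½) λ.
Minimum at m = 0: t = λ / (4 n) = 518 / (4 × 1.0) = 130 nm.

130 nm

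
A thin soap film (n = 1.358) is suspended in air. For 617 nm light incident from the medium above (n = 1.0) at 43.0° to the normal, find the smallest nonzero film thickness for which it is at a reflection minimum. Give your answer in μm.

0.263 μm

At the upper boundary (n = 1.0 to n = 1.358) the reflected ray undergoes a half-wave phase shift.
Ray reflecting at the bottom interface goes from n = 1.358 toward n = 1.0: no phase shift.
Net: one phase inversion between the two reflected rays.
So the condition for destructive reflection is 2 n t cos θ_r = m λ.
Snell's law: 1.0 sin 43.0° = 1.358 sin θ_r → sin θ_r = 0.502, cos θ_r = 0.865.
Minimum nonzero at m = 1: t = λ / (2 n cos θ_r) = 617 / (2 × 1.358 × 0.865) = 263 nm.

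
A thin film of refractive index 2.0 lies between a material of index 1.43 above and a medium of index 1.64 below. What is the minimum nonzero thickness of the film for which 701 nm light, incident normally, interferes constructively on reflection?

Top surface (1.43 → 2.0): reflection off a higher-index medium gives a half-wave phase shift.
Bottom surface (2.0 → 1.64): reflection off a lower-index medium gives no phase shift.
Exactly one π shift → a net half-wave offset.
With one net inversion, constructive interference in reflection requires 2 n t = (m + ½) λ.
Minimum at m = 0: t = λ / (4 n) = 701 / (4 × 2.0) = 87.6 nm.

87.6 nm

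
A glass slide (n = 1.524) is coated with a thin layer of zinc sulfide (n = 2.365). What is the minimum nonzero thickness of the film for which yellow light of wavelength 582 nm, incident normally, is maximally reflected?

61.5 nm

At the upper boundary (n = 1.0 to n = 2.365) the reflected ray undergoes a half-wave phase shift.
Ray reflecting at the bottom interface goes from n = 2.365 toward n = 1.524: no phase shift.
Net: one phase inversion between the two reflected rays.
With one net inversion, constructive interference in reflection requires 2 n t = (m + ½) λ.
Minimum at m = 0: t = λ / (4 n) = 582 / (4 × 2.365) = 61.5 nm.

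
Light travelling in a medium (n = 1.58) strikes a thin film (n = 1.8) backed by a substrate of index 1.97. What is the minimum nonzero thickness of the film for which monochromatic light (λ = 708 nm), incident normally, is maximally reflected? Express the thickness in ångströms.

At the upper boundary (n = 1.58 to n = 1.8) the reflected ray undergoes a half-wave phase shift.
Ray reflecting at the bottom interface goes from n = 1.8 toward n = 1.97: a half-wave phase shift.
Zero or two π shifts → no net half-wave offset.
For maximum reflection here: 2 n t = m λ.
Minimum nonzero at m = 1: t = λ / (2 n) = 708 / (2 × 1.8) = 197 nm.

1967 Å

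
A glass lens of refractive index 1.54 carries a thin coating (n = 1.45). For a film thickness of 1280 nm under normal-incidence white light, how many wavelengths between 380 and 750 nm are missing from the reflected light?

5

At the upper boundary (n = 1.0 to n = 1.45) the reflected ray undergoes a half-wave phase shift.
At the lower boundary (n = 1.45 to n = 1.54) the reflected ray undergoes a half-wave phase shift.
Zero or two π shifts → no net half-wave offset.
So the condition for destructive reflection is 2 n t = (m + ½) λ.
λ = 2 n t / (m + ½) = 3712 / (m + ½) nm.
m=4: 825 nm (IR); m=5: 675 nm (visible); m=6: 571 nm (visible); m=7: 495 nm (visible); m=8: 437 nm (visible); m=9: 391 nm (visible); m=10: 354 nm (UV).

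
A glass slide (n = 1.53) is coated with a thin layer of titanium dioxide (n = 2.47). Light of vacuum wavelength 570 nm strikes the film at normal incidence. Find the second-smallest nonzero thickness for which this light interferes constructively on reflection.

173 nm

At the upper boundary (n = 1.0 to n = 2.47) the reflected ray undergoes a half-wave phase shift.
Ray reflecting at the bottom interface goes from n = 2.47 toward n = 1.53: no phase shift.
Net: one phase inversion between the two reflected rays.
So the condition for constructive reflection is 2 n t = (m + ½) λ.
The second-smallest nonzero thickness corresponds to m = 1: t = (m + ½) λ / (2 n) = 1.50 × 570 / (2 × 2.47) = 173 nm.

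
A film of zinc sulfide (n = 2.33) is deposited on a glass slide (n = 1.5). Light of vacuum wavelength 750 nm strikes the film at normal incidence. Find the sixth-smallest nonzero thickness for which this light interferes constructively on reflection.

885 nm

At the upper boundary (n = 1.0 to n = 2.33) the reflected ray undergoes a half-wave phase shift.
Bottom surface (2.33 → 1.5): reflection off a lower-index medium gives no phase shift.
Exactly one π shift → a net half-wave offset.
With one net inversion, constructive interference in reflection requires 2 n t = (m + ½) λ.
The sixth-smallest nonzero thickness corresponds to m = 5: t = (m + ½) λ / (2 n) = 5.50 × 750 / (2 × 2.33) = 885 nm.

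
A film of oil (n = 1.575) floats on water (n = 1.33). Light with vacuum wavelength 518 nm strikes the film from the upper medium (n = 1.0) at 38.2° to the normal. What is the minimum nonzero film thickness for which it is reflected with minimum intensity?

At the upper boundary (n = 1.0 to n = 1.575) the reflected ray undergoes a half-wave phase shift.
At the lower boundary (n = 1.575 to n = 1.33) the reflected ray undergoes no phase shift.
Net: one phase inversion between the two reflected rays.
For dark reflection here: 2 n t cos θ_r = m λ.
Snell's law: 1.0 sin 38.2° = 1.575 sin θ_r → sin θ_r = 0.393, cos θ_r = 0.920.
Minimum nonzero at m = 1: t = λ / (2 n cos θ_r) = 518 / (2 × 1.575 × 0.920) = 179 nm.

179 nm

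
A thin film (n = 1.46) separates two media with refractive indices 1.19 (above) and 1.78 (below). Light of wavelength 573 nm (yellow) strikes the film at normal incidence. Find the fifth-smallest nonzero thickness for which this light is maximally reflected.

981 nm

Top surface (1.19 → 1.46): reflection off a higher-index medium gives a half-wave phase shift.
Ray reflecting at the bottom interface goes from n = 1.46 toward n = 1.78: a half-wave phase shift.
Zero or two π shifts → no net half-wave offset.
So the condition for constructive reflection is 2 n t = m λ.
The fifth-smallest nonzero thickness corresponds to m = 5: t = m λ / (2 n) = 5.00 × 573 / (2 × 1.46) = 981 nm.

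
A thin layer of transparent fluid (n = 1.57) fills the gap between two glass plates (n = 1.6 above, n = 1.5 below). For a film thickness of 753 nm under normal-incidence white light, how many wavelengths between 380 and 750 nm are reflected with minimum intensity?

At the upper boundary (n = 1.6 to n = 1.57) the reflected ray undergoes no phase shift.
At the lower boundary (n = 1.57 to n = 1.5) the reflected ray undergoes no phase shift.
The two reflections carry the same phase change, so no net offset.
For dark reflection here: 2 n t = (m + ½) λ.
λ = 2 n t / (m + ½) = 2364 / (m + ½) nm.
m=2: 946 nm (IR); m=3: 676 nm (visible); m=4: 525 nm (visible); m=5: 430 nm (visible); m=6: 364 nm (UV).

3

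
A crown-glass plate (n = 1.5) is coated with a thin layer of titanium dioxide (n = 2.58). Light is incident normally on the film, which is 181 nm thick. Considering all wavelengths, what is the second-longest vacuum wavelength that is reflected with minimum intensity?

At the upper boundary (n = 1.0 to n = 2.58) the reflected ray undergoes a half-wave phase shift.
At the lower boundary (n = 2.58 to n = 1.5) the reflected ray undergoes no phase shift.
Exactly one π shift → a net half-wave offset.
So the condition for destructive reflection is 2 n t = m λ.
λ = 2 n t / m. The second-longest wavelength is m = 2: λ = 2 × 2.58 × 181 / 2.00 = 467 nm.

467 nm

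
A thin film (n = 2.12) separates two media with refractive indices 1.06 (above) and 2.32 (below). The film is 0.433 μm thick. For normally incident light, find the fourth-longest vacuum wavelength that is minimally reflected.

525 nm

Top surface (1.06 → 2.12): reflection off a higher-index medium gives a half-wave phase shift.
Ray reflecting at the bottom interface goes from n = 2.12 toward n = 2.32: a half-wave phase shift.
Net: no relative phase inversion (both shifts match).
So the condition for destructive reflection is 2 n t = (m + ½) λ.
λ = 2 n t / (m + ½). The fourth-longest wavelength is m = 3: λ = 2 × 2.12 × 433 / 3.50 = 525 nm.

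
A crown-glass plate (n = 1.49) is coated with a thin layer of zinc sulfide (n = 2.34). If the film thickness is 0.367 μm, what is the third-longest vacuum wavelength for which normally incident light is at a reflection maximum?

Top surface (1.0 → 2.34): reflection off a higher-index medium gives a half-wave phase shift.
Ray reflecting at the bottom interface goes from n = 2.34 toward n = 1.49: no phase shift.
The two reflections differ by half a wavelength.
With one net inversion, constructive interference in reflection requires 2 n t = (m + ½) λ.
λ = 2 n t / (m + ½). The third-longest wavelength is m = 2: λ = 2 × 2.34 × 367 / 2.50 = 687 nm.

687 nm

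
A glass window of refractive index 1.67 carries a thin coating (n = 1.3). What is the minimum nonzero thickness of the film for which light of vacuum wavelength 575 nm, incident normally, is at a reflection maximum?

221 nm

Ray reflecting at the top interface goes from n = 1.0 toward n = 1.3: a half-wave phase shift.
Bottom surface (1.3 → 1.67): reflection off a higher-index medium gives a half-wave phase shift.
The two reflections carry the same phase change, so no net offset.
For bright reflection here: 2 n t = m λ.
Minimum nonzero at m = 1: t = λ / (2 n) = 575 / (2 × 1.3) = 221 nm.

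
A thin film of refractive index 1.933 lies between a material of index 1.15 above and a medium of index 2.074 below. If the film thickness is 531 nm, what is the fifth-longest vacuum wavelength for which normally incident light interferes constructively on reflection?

Ray reflecting at the top interface goes from n = 1.15 toward n = 1.933: a half-wave phase shift.
Bottom surface (1.933 → 2.074): reflection off a higher-index medium gives a half-wave phase shift.
Zero or two π shifts → no net half-wave offset.
With no net inversion, constructive interference in reflection requires 2 n t = m λ.
λ = 2 n t / m. The fifth-longest wavelength is m = 5: λ = 2 × 1.933 × 531 / 5.00 = 411 nm.

411 nm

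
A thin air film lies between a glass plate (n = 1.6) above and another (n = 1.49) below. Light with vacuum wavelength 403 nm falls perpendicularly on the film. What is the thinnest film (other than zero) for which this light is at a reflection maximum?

101 nm

Top surface (1.6 → 1.0): reflection off a lower-index medium gives no phase shift.
Ray reflecting at the bottom interface goes from n = 1.0 toward n = 1.49: a half-wave phase shift.
The two reflections differ by half a wavelength.
With one net inversion, constructive interference in reflection requires 2 n t = (m + ½) λ.
Minimum at m = 0: t = λ / (4 n) = 403 / (4 × 1.0) = 101 nm.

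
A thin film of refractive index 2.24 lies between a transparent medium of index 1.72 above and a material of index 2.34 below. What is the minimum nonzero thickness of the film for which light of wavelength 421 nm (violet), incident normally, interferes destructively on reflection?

At the upper boundary (n = 1.72 to n = 2.24) the reflected ray undergoes a half-wave phase shift.
At the lower boundary (n = 2.24 to n = 2.34) the reflected ray undergoes a half-wave phase shift.
Net: no relative phase inversion (both shifts match).
So the condition for destructive reflection is 2 n t = (m + ½) λ.
Minimum at m = 0: t = λ / (4 n) = 421 / (4 × 2.24) = 47.0 nm.

47.0 nm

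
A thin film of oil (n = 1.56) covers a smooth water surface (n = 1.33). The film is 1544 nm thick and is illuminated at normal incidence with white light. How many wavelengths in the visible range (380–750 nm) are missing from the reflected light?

6

Ray reflecting at the top interface goes from n = 1.0 toward n = 1.56: a half-wave phase shift.
At the lower boundary (n = 1.56 to n = 1.33) the reflected ray undergoes no phase shift.
The two reflections differ by half a wavelength.
With one net inversion, destructive interference in reflection requires 2 n t = m λ.
λ = 2 n t / m = 4817 / m nm.
m=6: 803 nm (IR); m=7: 688 nm (visible); m=8: 602 nm (visible); m=9: 535 nm (visible); m=10: 482 nm (visible); m=11: 438 nm (visible); m=12: 401 nm (visible); m=13: 371 nm (UV).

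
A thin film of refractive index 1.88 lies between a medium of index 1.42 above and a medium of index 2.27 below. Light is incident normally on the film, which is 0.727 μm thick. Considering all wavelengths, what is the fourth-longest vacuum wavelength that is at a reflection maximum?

Top surface (1.42 → 1.88): reflection off a higher-index medium gives a half-wave phase shift.
Ray reflecting at the bottom interface goes from n = 1.88 toward n = 2.27: a half-wave phase shift.
Zero or two π shifts → no net half-wave offset.
With no net inversion, constructive interference in reflection requires 2 n t = m λ.
λ = 2 n t / m. The fourth-longest wavelength is m = 4: λ = 2 × 1.88 × 727 / 4.00 = 683 nm.

683 nm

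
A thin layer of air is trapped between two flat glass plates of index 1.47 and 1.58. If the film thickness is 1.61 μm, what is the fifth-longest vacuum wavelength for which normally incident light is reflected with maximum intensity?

716 nm

Ray reflecting at the top interface goes from n = 1.47 toward n = 1.0: no phase shift.
At the lower boundary (n = 1.0 to n = 1.58) the reflected ray undergoes a half-wave phase shift.
Exactly one π shift → a net half-wave offset.
With one net inversion, constructive interference in reflection requires 2 n t = (m + ½) λ.
λ = 2 n t / (m + ½). The fifth-longest wavelength is m = 4: λ = 2 × 1.0 × 1610 / 4.50 = 716 nm.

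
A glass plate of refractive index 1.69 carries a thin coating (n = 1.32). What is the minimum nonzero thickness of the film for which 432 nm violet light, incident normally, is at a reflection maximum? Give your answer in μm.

0.164 μm

Ray reflecting at the top interface goes from n = 1.0 toward n = 1.32: a half-wave phase shift.
Bottom surface (1.32 → 1.69): reflection off a higher-index medium gives a half-wave phase shift.
The two reflections carry the same phase change, so no net offset.
For bright reflection here: 2 n t = m λ.
Minimum nonzero at m = 1: t = λ / (2 n) = 432 / (2 × 1.32) = 164 nm.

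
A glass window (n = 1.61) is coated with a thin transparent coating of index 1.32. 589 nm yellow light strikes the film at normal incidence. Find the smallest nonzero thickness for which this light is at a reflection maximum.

223 nm

Top surface (1.0 → 1.32): reflection off a higher-index medium gives a half-wave phase shift.
At the lower boundary (n = 1.32 to n = 1.61) the reflected ray undergoes a half-wave phase shift.
The two reflections carry the same phase change, so no net offset.
With no net inversion, constructive interference in reflection requires 2 n t = m λ.
The smallest nonzero thickness corresponds to m = 1: t = m λ / (2 n) = 1.00 × 589 / (2 × 1.32) = 223 nm.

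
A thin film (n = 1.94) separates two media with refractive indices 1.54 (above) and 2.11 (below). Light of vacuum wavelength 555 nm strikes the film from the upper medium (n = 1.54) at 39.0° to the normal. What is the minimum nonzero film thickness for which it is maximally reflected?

Top surface (1.54 → 1.94): reflection off a higher-index medium gives a half-wave phase shift.
Ray reflecting at the bottom interface goes from n = 1.94 toward n = 2.11: a half-wave phase shift.
Zero or two π shifts → no net half-wave offset.
For bright reflection here: 2 n t cos θ_r = m λ.
Snell's law: 1.54 sin 39.0° = 1.94 sin θ_r → sin θ_r = 0.500, cos θ_r = 0.866.
Minimum nonzero at m = 1: t = λ / (2 n cos θ_r) = 555 / (2 × 1.94 × 0.866) = 165 nm.

165 nm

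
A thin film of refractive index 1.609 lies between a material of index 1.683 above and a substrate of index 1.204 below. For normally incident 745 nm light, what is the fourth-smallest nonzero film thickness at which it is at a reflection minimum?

810 nm

Top surface (1.683 → 1.609): reflection off a lower-index medium gives no phase shift.
Bottom surface (1.609 → 1.204): reflection off a lower-index medium gives no phase shift.
Zero or two π shifts → no net half-wave offset.
So the condition for destructive reflection is 2 n t = (m + ½) λ.
The fourth-smallest nonzero thickness corresponds to m = 3: t = (m + ½) λ / (2 n) = 3.50 × 745 / (2 × 1.609) = 810 nm.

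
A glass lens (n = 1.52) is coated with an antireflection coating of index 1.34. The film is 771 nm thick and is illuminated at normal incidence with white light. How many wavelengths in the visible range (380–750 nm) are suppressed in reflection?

At the upper boundary (n = 1.0 to n = 1.34) the reflected ray undergoes a half-wave phase shift.
At the lower boundary (n = 1.34 to n = 1.52) the reflected ray undergoes a half-wave phase shift.
The two reflections carry the same phase change, so no net offset.
With no net inversion, destructive interference in reflection requires 2 n t = (m + ½) λ.
λ = 2 n t / (m + ½) = 2066 / (m + ½) nm.
m=2: 827 nm (IR); m=3: 590 nm (visible); m=4: 459 nm (visible); m=5: 376 nm (UV).

2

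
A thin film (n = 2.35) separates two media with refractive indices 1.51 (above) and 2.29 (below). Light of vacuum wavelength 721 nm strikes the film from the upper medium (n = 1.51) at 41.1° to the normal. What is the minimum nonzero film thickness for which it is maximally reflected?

84.6 nm

Top surface (1.51 → 2.35): reflection off a higher-index medium gives a half-wave phase shift.
Bottom surface (2.35 → 2.29): reflection off a lower-index medium gives no phase shift.
Exactly one π shift → a net half-wave offset.
So the condition for constructive reflection is 2 n t cos θ_r = (m + ½) λ.
Snell's law: 1.51 sin 41.1° = 2.35 sin θ_r → sin θ_r = 0.422, cos θ_r = 0.906.
Minimum at m = 0: t = λ / (4 n cos θ_r) = 721 / (4 × 2.35 × 0.906) = 84.6 nm.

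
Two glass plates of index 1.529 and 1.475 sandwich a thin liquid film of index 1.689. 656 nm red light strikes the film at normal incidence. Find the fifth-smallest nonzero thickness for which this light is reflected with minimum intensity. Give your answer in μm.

Ray reflecting at the top interface goes from n = 1.529 toward n = 1.689: a half-wave phase shift.
Ray reflecting at the bottom interface goes from n = 1.689 toward n = 1.475: no phase shift.
The two reflections differ by half a wavelength.
So the condition for destructive reflection is 2 n t = m λ.
The fifth-smallest nonzero thickness corresponds to m = 5: t = m λ / (2 n) = 5.00 × 656 / (2 × 1.689) = 971 nm.

0.971 μm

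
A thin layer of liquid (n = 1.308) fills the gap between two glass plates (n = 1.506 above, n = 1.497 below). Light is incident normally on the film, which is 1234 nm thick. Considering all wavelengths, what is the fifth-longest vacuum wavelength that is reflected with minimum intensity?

646 nm

At the upper boundary (n = 1.506 to n = 1.308) the reflected ray undergoes no phase shift.
Bottom surface (1.308 → 1.497): reflection off a higher-index medium gives a half-wave phase shift.
Net: one phase inversion between the two reflected rays.
With one net inversion, destructive interference in reflection requires 2 n t = m λ.
λ = 2 n t / m. The fifth-longest wavelength is m = 5: λ = 2 × 1.308 × 1234 / 5.00 = 646 nm.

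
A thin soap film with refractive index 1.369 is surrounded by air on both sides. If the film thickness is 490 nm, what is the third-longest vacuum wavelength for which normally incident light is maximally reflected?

537 nm

Ray reflecting at the top interface goes from n = 1.0 toward n = 1.369: a half-wave phase shift.
Bottom surface (1.369 → 1.0): reflection off a lower-index medium gives no phase shift.
The two reflections differ by half a wavelength.
For strong reflection here: 2 n t = (m + ½) λ.
λ = 2 n t / (m + ½). The third-longest wavelength is m = 2: λ = 2 × 1.369 × 490 / 2.50 = 537 nm.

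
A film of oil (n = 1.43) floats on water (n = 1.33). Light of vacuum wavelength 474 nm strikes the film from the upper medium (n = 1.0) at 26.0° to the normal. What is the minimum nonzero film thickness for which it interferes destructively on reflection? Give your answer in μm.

At the upper boundary (n = 1.0 to n = 1.43) the reflected ray undergoes a half-wave phase shift.
At the lower boundary (n = 1.43 to n = 1.33) the reflected ray undergoes no phase shift.
The two reflections differ by half a wavelength.
For minimum reflection here: 2 n t cos θ_r = m λ.
Snell's law: 1.0 sin 26.0° = 1.43 sin θ_r → sin θ_r = 0.307, cos θ_r = 0.952.
Minimum nonzero at m = 1: t = λ / (2 n cos θ_r) = 474 / (2 × 1.43 × 0.952) = 174 nm.

0.174 μm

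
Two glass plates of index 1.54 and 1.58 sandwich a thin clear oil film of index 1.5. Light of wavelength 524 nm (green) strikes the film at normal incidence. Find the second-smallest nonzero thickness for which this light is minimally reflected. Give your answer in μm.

0.349 μm

Ray reflecting at the top interface goes from n = 1.54 toward n = 1.5: no phase shift.
Ray reflecting at the bottom interface goes from n = 1.5 toward n = 1.58: a half-wave phase shift.
Net: one phase inversion between the two reflected rays.
So the condition for destructive reflection is 2 n t = m λ.
The second-smallest nonzero thickness corresponds to m = 2: t = m λ / (2 n) = 2.00 × 524 / (2 × 1.5) = 349 nm.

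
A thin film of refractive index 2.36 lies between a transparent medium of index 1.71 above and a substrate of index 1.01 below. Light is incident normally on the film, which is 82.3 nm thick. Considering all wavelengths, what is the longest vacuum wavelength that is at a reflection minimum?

At the upper boundary (n = 1.71 to n = 2.36) the reflected ray undergoes a half-wave phase shift.
Ray reflecting at the bottom interface goes from n = 2.36 toward n = 1.01: no phase shift.
Net: one phase inversion between the two reflected rays.
For minimum reflection here: 2 n t = m λ.
λ = 2 n t / m. The longest wavelength is m = 1: λ = 2 × 2.36 × 82.3 / 1.00 = 388 nm.

388 nm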